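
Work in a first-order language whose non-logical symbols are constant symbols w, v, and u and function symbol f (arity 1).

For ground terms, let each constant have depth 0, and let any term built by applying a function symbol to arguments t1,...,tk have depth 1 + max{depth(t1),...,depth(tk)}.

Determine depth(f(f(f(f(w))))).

depth(f(w)) = 1 + depth(w) = 1 + 0 = 1
depth(f(f(w))) = 1 + depth(f(w)) = 1 + 1 = 2
depth(f(f(f(w)))) = 1 + depth(f(f(w))) = 1 + 2 = 3
depth(f(f(f(f(w))))) = 1 + depth(f(f(f(w)))) = 1 + 3 = 4

4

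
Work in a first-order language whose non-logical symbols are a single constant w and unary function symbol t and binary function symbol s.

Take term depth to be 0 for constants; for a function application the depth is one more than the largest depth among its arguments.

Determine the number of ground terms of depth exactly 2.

Let N_k = |{terms of depth ≤ k}|. Then N_0 = 1 and N_k = 1 + N_{k-1} + N_{k-1}^2 for k ≥ 1 (one summand per function symbol, arity giving the exponent).
N_0 = 1
N_1 = 1 + 1 + 1^2 = 3
N_2 = 1 + 3 + 3^2 = 13
Terms of depth exactly 2: N_2 − N_1 = 13 − 3 = 10.

10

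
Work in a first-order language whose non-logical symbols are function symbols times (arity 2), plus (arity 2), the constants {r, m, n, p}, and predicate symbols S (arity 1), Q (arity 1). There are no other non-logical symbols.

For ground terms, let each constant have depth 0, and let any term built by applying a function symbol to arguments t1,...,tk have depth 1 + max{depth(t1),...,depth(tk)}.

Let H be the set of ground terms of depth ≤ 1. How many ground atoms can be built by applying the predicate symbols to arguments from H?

72

First count ground terms of depth ≤ 1.
Let N_k count ground terms of depth at most k. Each non-constant term of depth ≤ k is some function symbol applied to depth-≤(k−1) arguments, giving N_k = 4 + N_{k-1}^2 + N_{k-1}^2.
N_0 = 4
N_1 = 4 + 4^2 + 4^2 = 36
So |H| = 36.
Each predicate of arity r yields |H|^r ground atoms (one per choice of an r-tuple from H):
  S: 36;  Q: 36
Total ground atoms: 36 + 36 = 72.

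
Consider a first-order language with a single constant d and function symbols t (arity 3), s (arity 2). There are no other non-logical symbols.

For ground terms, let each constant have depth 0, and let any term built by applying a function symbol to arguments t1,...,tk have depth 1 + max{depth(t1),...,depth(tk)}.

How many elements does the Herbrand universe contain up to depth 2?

37

Let N_k = |{terms of depth ≤ k}|. Then N_0 = 1 and N_k = 1 + N_{k-1}^3 + N_{k-1}^2 for k ≥ 1 (one summand per function symbol, arity giving the exponent).
N_0 = 1
N_1 = 1 + 1^3 + 1^2 = 3
N_2 = 1 + 3^3 + 3^2 = 37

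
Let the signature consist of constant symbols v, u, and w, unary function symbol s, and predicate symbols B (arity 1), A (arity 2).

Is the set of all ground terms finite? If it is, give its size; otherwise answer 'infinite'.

The signature has at least one function symbol (s, arity 1) and at least one constant (v).
Iterating s gives infinitely many distinct ground terms: v, s(v), s(s(v)), ...
So the Herbrand universe is infinite.

infinite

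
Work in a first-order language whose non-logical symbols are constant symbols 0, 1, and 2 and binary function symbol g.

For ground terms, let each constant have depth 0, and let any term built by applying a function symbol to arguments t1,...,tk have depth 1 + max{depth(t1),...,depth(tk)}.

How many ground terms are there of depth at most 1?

12

Let N_k = |{terms of depth ≤ k}|. Then N_0 = 3 and N_k = 3 + N_{k-1}^2 for k ≥ 1 (one summand per function symbol, arity giving the exponent).
N_0 = 3
N_1 = 3 + 3^2 = 12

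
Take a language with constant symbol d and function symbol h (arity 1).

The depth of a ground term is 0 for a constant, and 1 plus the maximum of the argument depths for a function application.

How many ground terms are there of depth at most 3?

Let N_k = |{terms of depth ≤ k}|. Then N_0 = 1 and N_k = 1 + N_{k-1} for k ≥ 1 (one summand per function symbol, arity giving the exponent).
N_0 = 1
N_1 = 1 + 1 = 2
N_2 = 1 + 2 = 3
N_3 = 1 + 3 = 4
Explicitly: d, h(d), h(h(d)), h(h(h(d))).

4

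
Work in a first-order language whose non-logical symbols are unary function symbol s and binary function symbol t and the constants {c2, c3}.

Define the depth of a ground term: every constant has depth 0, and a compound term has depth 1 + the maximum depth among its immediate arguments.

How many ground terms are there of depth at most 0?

2

If N_k denotes the number of depth-≤k ground terms, the 2 constants give N_0 = 2, and each function symbol of arity r contributes N_{k-1}^r new terms at level k: N_k = 2 + N_{k-1} + N_{k-1}^2.
N_0 = 2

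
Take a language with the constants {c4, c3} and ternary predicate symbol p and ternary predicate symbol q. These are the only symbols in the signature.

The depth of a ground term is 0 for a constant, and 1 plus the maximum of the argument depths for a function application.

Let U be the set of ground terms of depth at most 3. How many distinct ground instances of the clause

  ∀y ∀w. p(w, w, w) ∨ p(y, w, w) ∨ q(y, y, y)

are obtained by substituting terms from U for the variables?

4

Ground terms of depth ≤ 3:
  With no function symbols every ground term is a constant, so there are exactly 2 ground terms at every depth bound.
  N_0 = 2
  N_1 = 2
  N_2 = 2
  N_3 = 2
So there are 2 ground terms available for substitution.
The body mentions every one of the 2 quantified variables; since ground terms form a free algebra, no two substitutions collapse to the same formula.
Number of ground instances = 2^2 = 4.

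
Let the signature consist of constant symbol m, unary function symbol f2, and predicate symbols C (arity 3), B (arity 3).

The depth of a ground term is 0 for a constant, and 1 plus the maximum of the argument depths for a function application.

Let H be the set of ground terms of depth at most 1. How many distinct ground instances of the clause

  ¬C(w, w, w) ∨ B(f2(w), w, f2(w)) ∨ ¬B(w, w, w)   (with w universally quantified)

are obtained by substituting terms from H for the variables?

2

Ground terms of depth ≤ 1:
  Let N_k count ground terms of depth at most k. Each non-constant term of depth ≤ k is some function symbol applied to depth-≤(k−1) arguments, giving N_k = 1 + N_{k-1}.
  N_0 = 1
  N_1 = 1 + 1 = 2
  Explicitly: m, f2(m).
So there are 2 ground terms available for substitution.
The clause has 1 distinct variable (w), which appears in the body. In the free term algebra distinct substitutions yield syntactically distinct ground instances.
Number of ground instances = 2.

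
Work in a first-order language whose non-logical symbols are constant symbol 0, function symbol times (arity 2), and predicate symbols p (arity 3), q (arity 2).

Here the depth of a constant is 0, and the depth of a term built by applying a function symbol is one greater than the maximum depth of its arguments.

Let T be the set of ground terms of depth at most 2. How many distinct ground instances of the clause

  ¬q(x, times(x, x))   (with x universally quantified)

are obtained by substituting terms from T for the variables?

Ground terms of depth ≤ 2:
  Let N_k count ground terms of depth at most k. Each non-constant term of depth ≤ k is some function symbol applied to depth-≤(k−1) arguments, giving N_k = 1 + N_{k-1}^2.
  N_0 = 1
  N_1 = 1 + 1^2 = 2
  N_2 = 1 + 2^2 = 5
  Explicitly: 0, times(0, 0), times(0, times(0, 0)), times(times(0, 0), 0), times(times(0, 0), times(0, 0)).
So there are 5 ground terms available for substitution.
The variable x ranges independently over the available ground terms, and distinct assignments produce distinct instances.
Number of ground instances = 5.

5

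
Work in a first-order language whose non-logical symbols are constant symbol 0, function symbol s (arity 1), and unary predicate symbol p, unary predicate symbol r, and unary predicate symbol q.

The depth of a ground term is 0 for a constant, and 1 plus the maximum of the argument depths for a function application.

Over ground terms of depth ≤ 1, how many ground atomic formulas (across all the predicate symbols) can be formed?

6

First count ground terms of depth ≤ 1.
Write N_k for the number of ground terms of depth ≤ k. A term of depth ≤ k is either a constant or a function symbol applied to arguments of depth ≤ k−1, so N_k = 1 + N_{k-1}.
N_0 = 1
N_1 = 1 + 1 = 2
So |H| = 2.
For each predicate symbol, the number of ground atoms is |H| raised to its arity; summing:
  p: 2;  r: 2;  q: 2
Total ground atoms: 2 + 2 + 2 = 6.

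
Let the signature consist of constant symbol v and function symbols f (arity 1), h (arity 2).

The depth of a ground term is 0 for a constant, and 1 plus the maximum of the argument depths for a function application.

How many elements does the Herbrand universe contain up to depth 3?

Let N_k count ground terms of depth at most k. Each non-constant term of depth ≤ k is some function symbol applied to depth-≤(k−1) arguments, giving N_k = 1 + N_{k-1} + N_{k-1}^2.
N_0 = 1
N_1 = 1 + 1 + 1^2 = 3
N_2 = 1 + 3 + 3^2 = 13
N_3 = 1 + 13 + 13^2 = 183

183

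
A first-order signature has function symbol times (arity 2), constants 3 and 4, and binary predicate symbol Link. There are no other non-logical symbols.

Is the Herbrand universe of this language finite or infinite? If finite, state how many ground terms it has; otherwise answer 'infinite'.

The signature has at least one function symbol (times, arity 2) and at least one constant (3).
Iterating times gives infinitely many distinct ground terms: 3, times(3, 3), times(times(3, 3), times(3, 3)), ...
So the Herbrand universe is infinite.

infinite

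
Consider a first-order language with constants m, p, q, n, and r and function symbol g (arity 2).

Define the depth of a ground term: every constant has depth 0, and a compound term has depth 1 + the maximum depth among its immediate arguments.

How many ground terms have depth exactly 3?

818125

Let N_k = |{terms of depth ≤ k}|. Then N_0 = 5 and N_k = 5 + N_{k-1}^2 for k ≥ 1 (one summand per function symbol, arity giving the exponent).
N_0 = 5
N_1 = 5 + 5^2 = 30
N_2 = 5 + 30^2 = 905
N_3 = 5 + 905^2 = 819030
Terms of depth exactly 3: N_3 − N_2 = 819030 − 905 = 818125.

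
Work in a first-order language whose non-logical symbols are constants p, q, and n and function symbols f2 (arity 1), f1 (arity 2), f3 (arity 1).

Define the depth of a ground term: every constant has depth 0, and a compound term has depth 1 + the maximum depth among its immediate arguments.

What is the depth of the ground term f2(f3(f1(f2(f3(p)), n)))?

5

depth(f3(p)) = 1 + depth(p) = 1 + 0 = 1
depth(f2(f3(p))) = 1 + depth(f3(p)) = 1 + 1 = 2
depth(f1(f2(f3(p)), n)) = 1 + max(2, 0) = 3
depth(f3(f1(f2(f3(p)), n))) = 1 + depth(f1(f2(f3(p)), n)) = 1 + 3 = 4
depth(f2(f3(f1(f2(f3(p)), n)))) = 1 + depth(f3(f1(f2(f3(p)), n))) = 1 + 4 = 5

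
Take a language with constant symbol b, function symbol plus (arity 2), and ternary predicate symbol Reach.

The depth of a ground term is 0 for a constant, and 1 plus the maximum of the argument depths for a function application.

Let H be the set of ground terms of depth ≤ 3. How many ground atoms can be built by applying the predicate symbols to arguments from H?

First count ground terms of depth ≤ 3.
Write N_k for the number of ground terms of depth ≤ k. A term of depth ≤ k is either a constant or a function symbol applied to arguments of depth ≤ k−1, so N_k = 1 + N_{k-1}^2.
N_0 = 1
N_1 = 1 + 1^2 = 2
N_2 = 1 + 2^2 = 5
N_3 = 1 + 5^2 = 26
So |H| = 26.
Ground atoms are formed by filling each argument slot of a predicate with a term from H, so an r-ary predicate gives |H|^r atoms:
  Reach: 26^3 = 17576
Total ground atoms: 17576.

17576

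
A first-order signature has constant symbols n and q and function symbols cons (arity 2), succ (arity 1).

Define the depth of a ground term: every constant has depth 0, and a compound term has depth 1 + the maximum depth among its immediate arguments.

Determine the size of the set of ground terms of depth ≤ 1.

Let N_k = |{terms of depth ≤ k}|. Then N_0 = 2 and N_k = 2 + N_{k-1}^2 + N_{k-1} for k ≥ 1 (one summand per function symbol, arity giving the exponent).
N_0 = 2
N_1 = 2 + 2^2 + 2 = 8

8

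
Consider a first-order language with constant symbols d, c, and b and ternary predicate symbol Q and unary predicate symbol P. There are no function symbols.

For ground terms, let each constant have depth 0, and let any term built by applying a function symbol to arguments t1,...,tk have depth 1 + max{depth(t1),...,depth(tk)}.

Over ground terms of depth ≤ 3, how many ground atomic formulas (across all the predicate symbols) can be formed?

First count ground terms of depth ≤ 3.
With no function symbols every ground term is a constant, so there are exactly 3 ground terms at every depth bound.
N_0 = 3
N_1 = 3
N_2 = 3
N_3 = 3
Explicitly: d, c, b.
So |H| = 3.
Each predicate of arity r yields |H|^r ground atoms (one per choice of an r-tuple from H):
  Q: 3^3 = 27;  P: 3
Total ground atoms: 27 + 3 = 30.

30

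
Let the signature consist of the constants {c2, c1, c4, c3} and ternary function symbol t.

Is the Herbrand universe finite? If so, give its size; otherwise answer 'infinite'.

infinite

The signature has at least one function symbol (t, arity 3) and at least one constant (c2).
Iterating t gives infinitely many distinct ground terms: c2, t(c2, c2, c2), t(t(c2, c2, c2), t(c2, c2, c2), t(c2, c2, c2)), ...
So the Herbrand universe is infinite.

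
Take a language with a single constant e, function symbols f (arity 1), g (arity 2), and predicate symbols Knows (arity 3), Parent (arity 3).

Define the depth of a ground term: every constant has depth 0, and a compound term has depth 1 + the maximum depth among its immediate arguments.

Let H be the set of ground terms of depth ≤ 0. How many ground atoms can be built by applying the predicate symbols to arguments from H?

2

First count ground terms of depth ≤ 0.
Count level by level. With function symbols f/1, g/2, the terms of depth ≤ k are the 1 constant together with each function applied to depth-≤(k−1) tuples, so N_k = 1 + N_{k-1} + N_{k-1}^2.
N_0 = 1
So |H| = 1.
For each predicate symbol, the number of ground atoms is |H| raised to its arity; summing:
  Knows: 1^3 = 1;  Parent: 1^3 = 1
Total ground atoms: 1 + 1 = 2.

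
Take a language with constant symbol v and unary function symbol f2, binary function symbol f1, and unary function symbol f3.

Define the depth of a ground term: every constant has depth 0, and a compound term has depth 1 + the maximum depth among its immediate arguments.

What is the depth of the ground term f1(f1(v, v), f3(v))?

2

depth(f1(v, v)) = 1 + max(0, 0) = 1
depth(f3(v)) = 1 + depth(v) = 1 + 0 = 1
depth(f1(f1(v, v), f3(v))) = 1 + max(1, 1) = 2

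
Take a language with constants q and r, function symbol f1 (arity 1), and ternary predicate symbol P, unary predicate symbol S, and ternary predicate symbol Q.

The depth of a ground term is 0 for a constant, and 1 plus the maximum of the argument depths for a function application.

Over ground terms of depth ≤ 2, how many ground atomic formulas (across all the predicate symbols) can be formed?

First count ground terms of depth ≤ 2.
Let N_k count ground terms of depth at most k. Each non-constant term of depth ≤ k is some function symbol applied to depth-≤(k−1) arguments, giving N_k = 2 + N_{k-1}.
N_0 = 2
N_1 = 2 + 2 = 4
N_2 = 2 + 4 = 6
Explicitly: q, r, f1(q), f1(r), f1(f1(q)), f1(f1(r)).
So |H| = 6.
For each predicate symbol, the number of ground atoms is |H| raised to its arity; summing:
  P: 6^3 = 216;  S: 6;  Q: 6^3 = 216
Total ground atoms: 216 + 6 + 216 = 438.

438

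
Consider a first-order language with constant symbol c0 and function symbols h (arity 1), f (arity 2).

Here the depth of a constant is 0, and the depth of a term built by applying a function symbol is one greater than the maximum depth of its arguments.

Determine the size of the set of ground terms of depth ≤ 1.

Let N_k count ground terms of depth at most k. Each non-constant term of depth ≤ k is some function symbol applied to depth-≤(k−1) arguments, giving N_k = 1 + N_{k-1} + N_{k-1}^2.
N_0 = 1
N_1 = 1 + 1 + 1^2 = 3
Explicitly: c0, h(c0), f(c0, c0).

3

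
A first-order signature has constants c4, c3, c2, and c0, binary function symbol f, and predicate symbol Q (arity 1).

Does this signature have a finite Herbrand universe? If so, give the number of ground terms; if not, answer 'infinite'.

The signature has at least one function symbol (f, arity 2) and at least one constant (c4).
Iterating f gives infinitely many distinct ground terms: c4, f(c4, c4), f(f(c4, c4), f(c4, c4)), ...
So the Herbrand universe is infinite.

infinite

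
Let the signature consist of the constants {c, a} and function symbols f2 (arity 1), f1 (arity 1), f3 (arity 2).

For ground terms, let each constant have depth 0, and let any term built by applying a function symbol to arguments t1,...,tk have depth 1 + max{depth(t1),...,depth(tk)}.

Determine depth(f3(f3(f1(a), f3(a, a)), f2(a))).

3

depth(f1(a)) = 1 + depth(a) = 1 + 0 = 1
depth(f3(a, a)) = 1 + max(0, 0) = 1
depth(f3(f1(a), f3(a, a))) = 1 + max(1, 1) = 2
depth(f2(a)) = 1 + depth(a) = 1 + 0 = 1
depth(f3(f3(f1(a), f3(a, a)), f2(a))) = 1 + max(2, 1) = 3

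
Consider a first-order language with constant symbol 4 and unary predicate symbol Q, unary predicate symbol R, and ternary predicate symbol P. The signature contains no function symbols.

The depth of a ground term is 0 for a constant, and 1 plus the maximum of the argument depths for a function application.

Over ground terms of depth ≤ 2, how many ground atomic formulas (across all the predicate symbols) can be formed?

3

First count ground terms of depth ≤ 2.
With no function symbols every ground term is a constant, so there is exactly 1 ground term at every depth bound.
N_0 = 1
N_1 = 1
N_2 = 1
Explicitly: 4.
So |H| = 1.
For each predicate symbol, the number of ground atoms is |H| raised to its arity; summing:
  Q: 1;  R: 1;  P: 1^3 = 1
Total ground atoms: 1 + 1 + 1 = 3.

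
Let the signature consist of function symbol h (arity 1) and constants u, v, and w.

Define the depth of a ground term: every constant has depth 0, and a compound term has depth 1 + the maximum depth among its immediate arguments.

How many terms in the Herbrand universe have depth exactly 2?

If N_k denotes the number of depth-≤k ground terms, the 3 constants give N_0 = 3, and each function symbol of arity r contributes N_{k-1}^r new terms at level k: N_k = 3 + N_{k-1}.
N_0 = 3
N_1 = 3 + 3 = 6
N_2 = 3 + 6 = 9
Terms of depth exactly 2: N_2 − N_1 = 9 − 6 = 3.

3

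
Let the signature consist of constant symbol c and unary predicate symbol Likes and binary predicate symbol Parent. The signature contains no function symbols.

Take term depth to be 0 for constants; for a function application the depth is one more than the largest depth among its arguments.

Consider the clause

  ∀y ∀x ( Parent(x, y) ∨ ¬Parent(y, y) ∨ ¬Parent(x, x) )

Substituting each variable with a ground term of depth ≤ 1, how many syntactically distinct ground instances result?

1

Ground terms of depth ≤ 1:
  With no function symbols every ground term is a constant, so there is exactly 1 ground term at every depth bound.
  N_0 = 1
  N_1 = 1
  Explicitly: c.
So there is exactly 1 ground term available for substitution.
The body mentions every one of the 2 quantified variables; since ground terms form a free algebra, no two substitutions collapse to the same formula.
Number of ground instances = 1^2 = 1.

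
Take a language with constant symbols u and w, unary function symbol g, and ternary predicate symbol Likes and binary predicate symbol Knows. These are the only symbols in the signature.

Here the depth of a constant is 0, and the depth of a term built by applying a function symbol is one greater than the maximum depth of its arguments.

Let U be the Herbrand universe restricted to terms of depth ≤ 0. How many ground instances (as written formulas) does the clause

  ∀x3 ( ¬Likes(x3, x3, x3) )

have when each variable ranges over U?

Ground terms of depth ≤ 0:
  If N_k denotes the number of depth-≤k ground terms, the 2 constants give N_0 = 2, and each function symbol of arity r contributes N_{k-1}^r new terms at level k: N_k = 2 + N_{k-1}.
  N_0 = 2
  Explicitly: u, w.
So there are 2 ground terms available for substitution.
The variable x3 ranges independently over the available ground terms, and distinct assignments produce distinct instances.
Number of ground instances = 2.

2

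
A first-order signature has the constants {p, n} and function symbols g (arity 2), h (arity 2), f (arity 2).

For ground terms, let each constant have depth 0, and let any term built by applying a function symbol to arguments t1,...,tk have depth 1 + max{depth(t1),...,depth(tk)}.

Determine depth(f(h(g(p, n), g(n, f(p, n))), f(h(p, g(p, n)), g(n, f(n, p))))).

4

depth(g(p, n)) = 1 + max(0, 0) = 1
depth(f(p, n)) = 1 + max(0, 0) = 1
depth(g(n, f(p, n))) = 1 + max(0, 1) = 2
depth(h(g(p, n), g(n, f(p, n)))) = 1 + max(1, 2) = 3
depth(h(p, g(p, n))) = 1 + max(0, 1) = 2
depth(f(n, p)) = 1 + max(0, 0) = 1
depth(g(n, f(n, p))) = 1 + max(0, 1) = 2
depth(f(h(p, g(p, n)), g(n, f(n, p)))) = 1 + max(2, 2) = 3
depth(f(h(g(p, n), g(n, f(p, n))), f(h(p, g(p, n)), g(n, f(n, p))))) = 1 + max(3, 3) = 4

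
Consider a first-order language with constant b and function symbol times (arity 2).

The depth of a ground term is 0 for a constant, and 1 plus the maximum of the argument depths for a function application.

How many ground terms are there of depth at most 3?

26

Write N_k for the number of ground terms of depth ≤ k. A term of depth ≤ k is either a constant or a function symbol applied to arguments of depth ≤ k−1, so N_k = 1 + N_{k-1}^2.
N_0 = 1
N_1 = 1 + 1^2 = 2
N_2 = 1 + 2^2 = 5
N_3 = 1 + 5^2 = 26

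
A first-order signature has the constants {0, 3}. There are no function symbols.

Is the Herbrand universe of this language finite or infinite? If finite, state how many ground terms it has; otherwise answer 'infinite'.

There are no function symbols, so every ground term is one of the 2 constants.
The Herbrand universe is {0, 3}, which is finite with 2 elements.

2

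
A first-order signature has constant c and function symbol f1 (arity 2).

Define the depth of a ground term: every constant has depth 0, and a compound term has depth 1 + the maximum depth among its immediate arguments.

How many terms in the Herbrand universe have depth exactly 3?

Let N_k count ground terms of depth at most k. Each non-constant term of depth ≤ k is some function symbol applied to depth-≤(k−1) arguments, giving N_k = 1 + N_{k-1}^2.
N_0 = 1
N_1 = 1 + 1^2 = 2
N_2 = 1 + 2^2 = 5
N_3 = 1 + 5^2 = 26
Terms of depth exactly 3: N_3 − N_2 = 26 − 5 = 21.

21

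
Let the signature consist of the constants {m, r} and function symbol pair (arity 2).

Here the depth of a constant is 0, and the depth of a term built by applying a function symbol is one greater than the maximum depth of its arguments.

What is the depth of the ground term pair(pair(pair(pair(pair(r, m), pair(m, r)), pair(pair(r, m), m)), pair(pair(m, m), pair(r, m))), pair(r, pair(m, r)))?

depth(pair(r, m)) = 1 + max(0, 0) = 1
depth(pair(m, r)) = 1 + max(0, 0) = 1
depth(pair(pair(r, m), pair(m, r))) = 1 + max(1, 1) = 2
depth(pair(pair(r, m), m)) = 1 + max(1, 0) = 2
depth(pair(pair(pair(r, m), pair(m, r)), pair(pair(r, m), m))) = 1 + max(2, 2) = 3
depth(pair(m, m)) = 1 + max(0, 0) = 1
depth(pair(pair(m, m), pair(r, m))) = 1 + max(1, 1) = 2
depth(pair(pair(pair(pair(r, m), pair(m, r)), pair(pair(r, m), m)), pair(pair(m, m), pair(r, m)))) = 1 + max(3, 2) = 4
depth(pair(r, pair(m, r))) = 1 + max(0, 1) = 2
depth(pair(pair(pair(pair(pair(r, m), pair(m, r)), pair(pair(r, m), m)), pair(pair(m, m), pair(r, m))), pair(r, pair(m, r)))) = 1 + max(4, 2) = 5

5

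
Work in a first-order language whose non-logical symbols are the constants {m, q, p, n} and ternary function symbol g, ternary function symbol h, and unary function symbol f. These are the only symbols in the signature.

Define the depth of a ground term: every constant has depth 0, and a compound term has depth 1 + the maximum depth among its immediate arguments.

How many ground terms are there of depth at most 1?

136

Let N_k = |{terms of depth ≤ k}|. Then N_0 = 4 and N_k = 4 + N_{k-1}^3 + N_{k-1}^3 + N_{k-1} for k ≥ 1 (one summand per function symbol, arity giving the exponent).
N_0 = 4
N_1 = 4 + 4^3 + 4^3 + 4 = 136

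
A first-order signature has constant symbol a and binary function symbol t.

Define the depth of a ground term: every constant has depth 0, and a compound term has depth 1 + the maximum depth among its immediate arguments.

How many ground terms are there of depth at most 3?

26

Count level by level. With function symbols t/2, the terms of depth ≤ k are the 1 constant together with each function applied to depth-≤(k−1) tuples, so N_k = 1 + N_{k-1}^2.
N_0 = 1
N_1 = 1 + 1^2 = 2
N_2 = 1 + 2^2 = 5
N_3 = 1 + 5^2 = 26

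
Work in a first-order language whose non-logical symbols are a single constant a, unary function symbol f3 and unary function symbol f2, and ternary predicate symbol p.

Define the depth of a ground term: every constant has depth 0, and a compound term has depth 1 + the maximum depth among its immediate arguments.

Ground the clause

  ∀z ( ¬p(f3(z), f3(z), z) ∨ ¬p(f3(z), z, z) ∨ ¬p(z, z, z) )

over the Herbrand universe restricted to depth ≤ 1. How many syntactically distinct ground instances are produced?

Ground terms of depth ≤ 1:
  Let N_k count ground terms of depth at most k. Each non-constant term of depth ≤ k is some function symbol applied to depth-≤(k−1) arguments, giving N_k = 1 + N_{k-1} + N_{k-1}.
  N_0 = 1
  N_1 = 1 + 1 + 1 = 3
So there are 3 ground terms available for substitution.
The body mentions the single quantified variable z; since ground terms form a free algebra, no two substitutions collapse to the same formula.
Number of ground instances = 3.

3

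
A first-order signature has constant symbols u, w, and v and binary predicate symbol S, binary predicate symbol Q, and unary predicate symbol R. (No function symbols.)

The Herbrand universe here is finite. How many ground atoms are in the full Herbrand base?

21

With no function symbols, the Herbrand universe is just the 3 constants.
Ground atoms per predicate: S: 3^2 = 9, Q: 3^2 = 9, R: 3.
Herbrand base size = 9 + 9 + 3 = 21.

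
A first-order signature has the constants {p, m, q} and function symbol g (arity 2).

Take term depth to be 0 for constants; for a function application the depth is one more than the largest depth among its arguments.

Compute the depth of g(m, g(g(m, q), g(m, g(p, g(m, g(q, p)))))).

depth(g(m, q)) = 1 + max(0, 0) = 1
depth(g(q, p)) = 1 + max(0, 0) = 1
depth(g(m, g(q, p))) = 1 + max(0, 1) = 2
depth(g(p, g(m, g(q, p)))) = 1 + max(0, 2) = 3
depth(g(m, g(p, g(m, g(q, p))))) = 1 + max(0, 3) = 4
depth(g(g(m, q), g(m, g(p, g(m, g(q, p)))))) = 1 + max(1, 4) = 5
depth(g(m, g(g(m, q), g(m, g(p, g(m, g(q, p))))))) = 1 + max(0, 5) = 6

6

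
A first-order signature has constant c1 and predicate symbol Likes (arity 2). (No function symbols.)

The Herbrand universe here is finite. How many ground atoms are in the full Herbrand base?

1

With no function symbols, the Herbrand universe is just the 1 constant.
Ground atoms per predicate: Likes: 1^2 = 1.
Herbrand base size = 1 = 1.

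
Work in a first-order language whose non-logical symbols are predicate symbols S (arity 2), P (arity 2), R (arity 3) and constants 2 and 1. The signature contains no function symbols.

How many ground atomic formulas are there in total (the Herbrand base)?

With no function symbols, the Herbrand universe is just the 2 constants.
Ground atoms per predicate: S: 2^2 = 4, P: 2^2 = 4, R: 2^3 = 8.
Herbrand base size = 4 + 4 + 8 = 16.

16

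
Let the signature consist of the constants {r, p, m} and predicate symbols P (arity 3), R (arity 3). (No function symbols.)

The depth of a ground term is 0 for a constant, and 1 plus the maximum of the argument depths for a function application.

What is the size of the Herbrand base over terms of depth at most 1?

54

First count ground terms of depth ≤ 1.
With no function symbols every ground term is a constant, so there are exactly 3 ground terms at every depth bound.
N_0 = 3
N_1 = 3
So |H| = 3.
For each predicate symbol, the number of ground atoms is |H| raised to its arity; summing:
  P: 3^3 = 27;  R: 3^3 = 27
Total ground atoms: 27 + 27 = 54.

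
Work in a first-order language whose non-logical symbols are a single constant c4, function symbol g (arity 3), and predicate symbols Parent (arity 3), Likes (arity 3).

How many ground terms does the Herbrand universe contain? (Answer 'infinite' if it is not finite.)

infinite

The signature has at least one function symbol (g, arity 3) and at least one constant (c4).
Iterating g gives infinitely many distinct ground terms: c4, g(c4, c4, c4), g(g(c4, c4, c4), g(c4, c4, c4), g(c4, c4, c4)), ...
So the Herbrand universe is infinite.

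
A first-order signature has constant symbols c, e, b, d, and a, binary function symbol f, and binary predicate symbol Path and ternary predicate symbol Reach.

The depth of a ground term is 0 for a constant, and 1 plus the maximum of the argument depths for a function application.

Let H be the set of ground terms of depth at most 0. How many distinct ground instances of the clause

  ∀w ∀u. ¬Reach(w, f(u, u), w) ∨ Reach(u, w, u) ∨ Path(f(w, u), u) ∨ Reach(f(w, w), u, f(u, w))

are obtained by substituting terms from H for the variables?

Ground terms of depth ≤ 0:
  Write N_k for the number of ground terms of depth ≤ k. A term of depth ≤ k is either a constant or a function symbol applied to arguments of depth ≤ k−1, so N_k = 5 + N_{k-1}^2.
  N_0 = 5
So there are 5 ground terms available for substitution.
Each of w, u ranges independently over the available ground terms, and distinct assignments produce distinct instances.
Number of ground instances = 5^2 = 25.

25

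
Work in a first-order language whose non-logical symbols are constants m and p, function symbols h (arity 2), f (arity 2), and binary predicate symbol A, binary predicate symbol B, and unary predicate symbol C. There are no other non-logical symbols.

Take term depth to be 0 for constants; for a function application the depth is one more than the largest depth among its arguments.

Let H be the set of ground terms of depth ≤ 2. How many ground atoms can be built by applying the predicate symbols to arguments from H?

First count ground terms of depth ≤ 2.
Let N_k count ground terms of depth at most k. Each non-constant term of depth ≤ k is some function symbol applied to depth-≤(k−1) arguments, giving N_k = 2 + N_{k-1}^2 + N_{k-1}^2.
N_0 = 2
N_1 = 2 + 2^2 + 2^2 = 10
N_2 = 2 + 10^2 + 10^2 = 202
So |H| = 202.
A ground atom is a predicate applied to a tuple of terms from H, so the count is the sum over predicates of |H|^arity:
  A: 202^2 = 40804;  B: 202^2 = 40804;  C: 202
Total ground atoms: 40804 + 40804 + 202 = 81810.

81810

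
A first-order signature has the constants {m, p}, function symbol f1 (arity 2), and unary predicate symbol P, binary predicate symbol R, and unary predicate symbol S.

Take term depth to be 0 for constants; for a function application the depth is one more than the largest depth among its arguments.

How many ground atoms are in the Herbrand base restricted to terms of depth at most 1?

48

First count ground terms of depth ≤ 1.
Count level by level. With function symbols f1/2, the terms of depth ≤ k are the 2 constants together with each function applied to depth-≤(k−1) tuples, so N_k = 2 + N_{k-1}^2.
N_0 = 2
N_1 = 2 + 2^2 = 6
So |H| = 6.
Ground atoms are formed by filling each argument slot of a predicate with a term from H, so an r-ary predicate gives |H|^r atoms:
  P: 6;  R: 6^2 = 36;  S: 6
Total ground atoms: 6 + 36 + 6 = 48.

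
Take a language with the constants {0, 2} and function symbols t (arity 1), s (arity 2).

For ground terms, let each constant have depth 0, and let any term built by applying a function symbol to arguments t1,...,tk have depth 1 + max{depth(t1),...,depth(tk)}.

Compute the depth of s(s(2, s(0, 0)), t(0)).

depth(s(0, 0)) = 1 + max(0, 0) = 1
depth(s(2, s(0, 0))) = 1 + max(0, 1) = 2
depth(t(0)) = 1 + depth(0) = 1 + 0 = 1
depth(s(s(2, s(0, 0)), t(0))) = 1 + max(2, 1) = 3

3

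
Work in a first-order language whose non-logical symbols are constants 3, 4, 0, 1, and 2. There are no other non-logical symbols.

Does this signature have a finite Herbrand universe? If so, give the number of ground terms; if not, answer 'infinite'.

There are no function symbols, so every ground term is one of the 5 constants.
The Herbrand universe is {3, 4, 0, 1, 2}, which is finite with 5 elements.

5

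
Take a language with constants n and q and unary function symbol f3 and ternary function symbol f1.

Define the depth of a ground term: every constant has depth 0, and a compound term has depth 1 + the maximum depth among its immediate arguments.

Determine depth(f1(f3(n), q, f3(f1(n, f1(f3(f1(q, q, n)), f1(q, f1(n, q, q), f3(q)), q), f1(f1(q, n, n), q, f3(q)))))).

depth(f3(n)) = 1 + depth(n) = 1 + 0 = 1
depth(f1(q, q, n)) = 1 + max(0, 0, 0) = 1
depth(f3(f1(q, q, n))) = 1 + depth(f1(q, q, n)) = 1 + 1 = 2
depth(f1(n, q, q)) = 1 + max(0, 0, 0) = 1
depth(f3(q)) = 1 + depth(q) = 1 + 0 = 1
depth(f1(q, f1(n, q, q), f3(q))) = 1 + max(0, 1, 1) = 2
depth(f1(f3(f1(q, q, n)), f1(q, f1(n, q, q), f3(q)), q)) = 1 + max(2, 2, 0) = 3
depth(f1(q, n, n)) = 1 + max(0, 0, 0) = 1
depth(f1(f1(q, n, n), q, f3(q))) = 1 + max(1, 0, 1) = 2
depth(f1(n, f1(f3(f1(q, q, n)), f1(q, f1(n, q, q), f3(q)), q), f1(f1(q, n, n), q, f3(q)))) = 1 + max(0, 3, 2) = 4
depth(f3(f1(n, f1(f3(f1(q, q, n)), f1(q, f1(n, q, q), f3(q)), q), f1(f1(q, n, n), q, f3(q))))) = 1 + depth(f1(n, f1(f3(f1(q, q, n)), f1(q, f1(n, q, q), f3(q)), q), f1(f1(q, n, n), q, f3(q)))) = 1 + 4 = 5
depth(f1(f3(n), q, f3(f1(n, f1(f3(f1(q, q, n)), f1(q, f1(n, q, q), f3(q)), q), f1(f1(q, n, n), q, f3(q)))))) = 1 + max(1, 0, 5) = 6

6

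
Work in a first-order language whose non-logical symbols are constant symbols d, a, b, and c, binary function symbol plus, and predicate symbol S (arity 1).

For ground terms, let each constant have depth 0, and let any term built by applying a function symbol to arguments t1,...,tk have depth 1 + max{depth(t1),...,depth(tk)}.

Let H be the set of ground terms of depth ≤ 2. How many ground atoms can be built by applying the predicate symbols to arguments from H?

First count ground terms of depth ≤ 2.
Count level by level. With function symbols plus/2, the terms of depth ≤ k are the 4 constants together with each function applied to depth-≤(k−1) tuples, so N_k = 4 + N_{k-1}^2.
N_0 = 4
N_1 = 4 + 4^2 = 20
N_2 = 4 + 20^2 = 404
So |H| = 404.
A ground atom is a predicate applied to a tuple of terms from H, so the count is the sum over predicates of |H|^arity:
  S: 404
Total ground atoms: 404.

404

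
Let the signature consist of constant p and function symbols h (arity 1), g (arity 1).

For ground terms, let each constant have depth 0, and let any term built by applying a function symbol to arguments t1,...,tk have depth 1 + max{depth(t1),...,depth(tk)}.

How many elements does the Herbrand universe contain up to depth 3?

15

If N_k denotes the number of depth-≤k ground terms, the 1 constant gives N_0 = 1, and each function symbol of arity r contributes N_{k-1}^r new terms at level k: N_k = 1 + N_{k-1} + N_{k-1}.
N_0 = 1
N_1 = 1 + 1 + 1 = 3
N_2 = 1 + 3 + 3 = 7
N_3 = 1 + 7 + 7 = 15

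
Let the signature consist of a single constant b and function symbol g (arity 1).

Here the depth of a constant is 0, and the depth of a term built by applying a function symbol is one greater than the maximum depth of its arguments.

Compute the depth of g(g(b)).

2

depth(g(b)) = 1 + depth(b) = 1 + 0 = 1
depth(g(g(b))) = 1 + depth(g(b)) = 1 + 1 = 2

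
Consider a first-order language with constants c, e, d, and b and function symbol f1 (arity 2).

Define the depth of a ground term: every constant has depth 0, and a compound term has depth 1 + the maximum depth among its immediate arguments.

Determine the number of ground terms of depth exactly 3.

162816

Count level by level. With function symbols f1/2, the terms of depth ≤ k are the 4 constants together with each function applied to depth-≤(k−1) tuples, so N_k = 4 + N_{k-1}^2.
N_0 = 4
N_1 = 4 + 4^2 = 20
N_2 = 4 + 20^2 = 404
N_3 = 4 + 404^2 = 163220
Terms of depth exactly 3: N_3 − N_2 = 163220 − 404 = 162816.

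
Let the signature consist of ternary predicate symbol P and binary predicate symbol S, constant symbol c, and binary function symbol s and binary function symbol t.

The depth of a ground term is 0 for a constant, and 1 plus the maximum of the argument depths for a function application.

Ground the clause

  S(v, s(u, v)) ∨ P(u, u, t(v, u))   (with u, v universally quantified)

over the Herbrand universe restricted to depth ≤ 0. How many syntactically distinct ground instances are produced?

Ground terms of depth ≤ 0:
  Let N_k = |{terms of depth ≤ k}|. Then N_0 = 1 and N_k = 1 + N_{k-1}^2 + N_{k-1}^2 for k ≥ 1 (one summand per function symbol, arity giving the exponent).
  N_0 = 1
  Explicitly: c.
So there is exactly 1 ground term available for substitution.
There are 2 variables to instantiate (u, v), each occurring in at least one literal, so different choices give different ground instances.
Number of ground instances = 1^2 = 1.

1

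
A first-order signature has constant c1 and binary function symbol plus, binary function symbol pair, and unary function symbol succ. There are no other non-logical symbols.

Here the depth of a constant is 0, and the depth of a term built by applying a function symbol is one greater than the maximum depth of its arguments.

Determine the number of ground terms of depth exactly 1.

Let N_k = |{terms of depth ≤ k}|. Then N_0 = 1 and N_k = 1 + N_{k-1}^2 + N_{k-1}^2 + N_{k-1} for k ≥ 1 (one summand per function symbol, arity giving the exponent).
N_0 = 1
N_1 = 1 + 1^2 + 1^2 + 1 = 4
Terms of depth exactly 1: N_1 − N_0 = 4 − 1 = 3.

3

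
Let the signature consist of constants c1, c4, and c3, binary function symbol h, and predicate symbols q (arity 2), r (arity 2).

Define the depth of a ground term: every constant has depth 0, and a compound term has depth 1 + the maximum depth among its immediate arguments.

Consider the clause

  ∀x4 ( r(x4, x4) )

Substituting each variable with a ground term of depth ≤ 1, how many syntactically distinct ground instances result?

12

Ground terms of depth ≤ 1:
  Count level by level. With function symbols h/2, the terms of depth ≤ k are the 3 constants together with each function applied to depth-≤(k−1) tuples, so N_k = 3 + N_{k-1}^2.
  N_0 = 3
  N_1 = 3 + 3^2 = 12
  Explicitly: c1, c4, c3, h(c1, c1), h(c1, c4), h(c1, c3), h(c4, c1), h(c4, c4), h(c4, c3), h(c3, c1), h(c3, c4), h(c3, c3).
So there are 12 ground terms available for substitution.
The variable x4 ranges independently over the available ground terms, and distinct assignments produce distinct instances.
Number of ground instances = 12.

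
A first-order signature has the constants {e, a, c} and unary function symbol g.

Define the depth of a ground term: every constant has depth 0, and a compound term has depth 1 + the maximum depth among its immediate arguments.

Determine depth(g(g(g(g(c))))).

depth(g(c)) = 1 + depth(c) = 1 + 0 = 1
depth(g(g(c))) = 1 + depth(g(c)) = 1 + 1 = 2
depth(g(g(g(c)))) = 1 + depth(g(g(c))) = 1 + 2 = 3
depth(g(g(g(g(c))))) = 1 + depth(g(g(g(c)))) = 1 + 3 = 4

4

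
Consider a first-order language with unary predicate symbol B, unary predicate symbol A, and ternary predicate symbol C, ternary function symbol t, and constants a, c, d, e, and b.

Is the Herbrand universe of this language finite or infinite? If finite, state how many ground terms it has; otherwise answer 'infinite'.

The signature has at least one function symbol (t, arity 3) and at least one constant (a).
Iterating t gives infinitely many distinct ground terms: a, t(a, a, a), t(t(a, a, a), t(a, a, a), t(a, a, a)), ...
So the Herbrand universe is infinite.

infinite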